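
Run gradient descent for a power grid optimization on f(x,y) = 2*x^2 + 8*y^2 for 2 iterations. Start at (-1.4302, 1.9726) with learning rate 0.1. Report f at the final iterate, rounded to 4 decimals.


Gradient descent on f(x,y) = 2*x^2 + 8*y^2.
Starting point: (-1.4302, 1.9726), alpha = 0.1
Step 1: grad_x = 2*2*-1.4302 = -5.7208, grad_y = 2*8*1.9726 = 31.5616
  x_1 = -1.4302 - 0.1*-5.7208 = -0.8581
  y_1 = 1.9726 - 0.1*31.5616 = -1.1836
Step 2: grad_x = 2*2*-0.8581 = -3.4325, grad_y = 2*8*-1.1836 = -18.937
  x_2 = -0.8581 - 0.1*-3.4325 = -0.5149
  y_2 = -1.1836 - 0.1*-18.937 = 0.7101
f(-0.5149, 0.7101) = 2*(-0.5149)^2 + 8*0.7101^2 = 4.5645


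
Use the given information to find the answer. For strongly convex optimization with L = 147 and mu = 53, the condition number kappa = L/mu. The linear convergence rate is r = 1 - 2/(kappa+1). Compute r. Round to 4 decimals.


Step 1: Compute the condition number.
kappa = L/mu = 147/53 = 2.7736
Step 2: Compute the convergence rate.
r = 1 - 2/(kappa + 1) = 1 - 2*mu/(L + mu) = (L - mu)/(L + mu) = 94/200 = 0.47


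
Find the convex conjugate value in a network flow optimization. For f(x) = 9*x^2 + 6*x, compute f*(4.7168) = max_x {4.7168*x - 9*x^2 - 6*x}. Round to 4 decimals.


f*(y) = sup_x {y*x - a*x^2 - b*x} = sup_x {(y-b)*x - a*x^2}
FOC: (y - b) - 2a*x = 0 => x* = (y - b)/(2a)
x* = (4.7168 - 6)/(2*9) = -0.0713
f*(4.7168) = (y-b)^2/(4a) = (4.7168 - 6)^2/(4*9)
= 1.6466/36 = 0.0457


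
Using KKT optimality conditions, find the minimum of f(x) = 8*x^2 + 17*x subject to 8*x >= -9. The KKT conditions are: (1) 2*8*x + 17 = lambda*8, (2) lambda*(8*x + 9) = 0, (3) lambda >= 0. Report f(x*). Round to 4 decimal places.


Step 1: Try lambda = 0 (constraint inactive).
Stationarity: 2*8*x + 17 = 0
x* = -17/(2*8) = -1.0625
Check constraint: 8*-1.0625 = -8.5 >= -9 -- satisfied.
Step 2: Compute optimal value.
f(x*) = 8*(-1.0625)^2 + 17*(-1.0625) = -9.0313


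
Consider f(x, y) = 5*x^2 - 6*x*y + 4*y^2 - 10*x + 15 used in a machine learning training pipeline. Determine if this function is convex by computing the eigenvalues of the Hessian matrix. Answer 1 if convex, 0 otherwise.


The Hessian of f(x,y) = 5*x^2 - 6*x*y + 4*y^2 - 10*x + 15 is:
H = [[10, -6], [-6, 8]]
Trace = 10 + 8 = 18
Determinant = 10*8 - (-6)^2 = 44
Discriminant = (18)^2 - 4*44 = 148.0
Eigenvalues: lambda_1 = 2.9172, lambda_2 = 15.0828
The function is convex.

1


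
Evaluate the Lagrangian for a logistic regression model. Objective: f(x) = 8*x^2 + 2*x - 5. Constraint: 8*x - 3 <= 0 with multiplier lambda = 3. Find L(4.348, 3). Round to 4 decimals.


Step 1: Evaluate f(x).
f(4.348) = 8*4.348^2 + 2*4.348 - 5 = 154.9368
Step 2: Evaluate g(x).
g(4.348) = 8*4.348 - 3 = 31.784
Step 3: Compute Lagrangian.
L = 154.9368 + 3*31.784 = 250.2888


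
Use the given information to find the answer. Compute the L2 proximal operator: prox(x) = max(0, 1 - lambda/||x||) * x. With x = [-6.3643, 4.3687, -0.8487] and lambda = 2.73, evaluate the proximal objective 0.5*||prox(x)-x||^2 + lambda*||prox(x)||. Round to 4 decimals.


Step 1: Compute ||x||.
||x|| = 7.766
Step 2: Compute scaling factor.
scale = max(0, 1 - 2.73/7.766) = 0.6485
Step 3: prox(x) = [-4.127, 2.833, -0.5504]
||prox(x)|| = 5.036
Step 4: Proximal objective.
0.5*||prox-x||^2 = 3.7265
lambda*||prox|| = 13.7483
Total = 17.4746


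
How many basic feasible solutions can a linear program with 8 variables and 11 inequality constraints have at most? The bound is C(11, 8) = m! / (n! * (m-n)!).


Each vertex corresponds to some choice of n active constraints out of m, so the number of vertices is at most C(m, n) = m! / (n!(m-n)!).
m = 11, n = 8
Numerator: 11 * 10 * 9 * 8 * 7 * 6 * 5 * 4
Denominator: 8! = 40320
C(11, 8) = 165


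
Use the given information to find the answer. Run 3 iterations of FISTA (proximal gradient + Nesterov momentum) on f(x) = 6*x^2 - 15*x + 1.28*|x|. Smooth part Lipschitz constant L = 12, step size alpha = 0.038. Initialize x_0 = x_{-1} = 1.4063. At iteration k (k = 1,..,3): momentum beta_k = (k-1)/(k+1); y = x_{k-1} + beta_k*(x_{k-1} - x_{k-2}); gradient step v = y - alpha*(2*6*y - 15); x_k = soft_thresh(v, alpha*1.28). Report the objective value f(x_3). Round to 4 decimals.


FISTA on f(x) = 6*x^2 - 15*x + 1.28*|x|
L = 12, alpha = 0.038
Iteration 1: beta = 0.0, y = 1.4063 + 0.0*(1.4063 - 1.4063) = 1.4063
  grad(y) = 1.8756, v = y - alpha*grad = 1.335
  prox(v) = soft_thresh(1.335, 0.0486) = 1.2864
Iteration 2: beta = 0.3333, y = 1.2864 + 0.3333*(1.2864 - 1.4063) = 1.2464
  grad(y) = -0.043, v = y - alpha*grad = 1.2481
  prox(v) = soft_thresh(1.2481, 0.0486) = 1.1994
Iteration 3: beta = 0.5, y = 1.1994 + 0.5*(1.1994 - 1.2864) = 1.1559
  grad(y) = -1.1289, v = y - alpha*grad = 1.1988
  prox(v) = soft_thresh(1.1988, 0.0486) = 1.1502
f(x_3) = 6*1.1502^2 - 15*1.1502 + 1.28*|1.1502| = -7.843


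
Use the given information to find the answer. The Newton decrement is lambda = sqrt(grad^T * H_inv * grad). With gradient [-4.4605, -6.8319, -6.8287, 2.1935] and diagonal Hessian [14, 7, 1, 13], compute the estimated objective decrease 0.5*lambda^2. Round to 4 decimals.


Step 1: H is diagonal, so H^(-1) * g = [-0.3186, -0.976, -6.8287, 0.1687].
Step 2: g^T H^(-1) g = sum_i g_i^2 / H_ii
  = (-4.4605)^2/14 + (-6.8319)^2/7 + (-6.8287)^2/1 + (2.1935)^2/13
  = 1.4211 + 6.6678 + 46.6311 + 0.3701 = 55.0902
Step 3: Objective decrease = 0.5 * g^T H^(-1) g = 27.5451


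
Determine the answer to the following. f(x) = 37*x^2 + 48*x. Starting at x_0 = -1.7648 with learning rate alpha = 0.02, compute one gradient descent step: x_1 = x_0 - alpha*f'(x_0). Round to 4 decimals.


We compute the gradient at x_0 and apply the update.
f'(x) = 74*x + 48
f'(-1.7648) = 74*-1.7648 + 48 = -82.5952
x_1 = -1.7648 - 0.02*-82.5952 = -0.1129


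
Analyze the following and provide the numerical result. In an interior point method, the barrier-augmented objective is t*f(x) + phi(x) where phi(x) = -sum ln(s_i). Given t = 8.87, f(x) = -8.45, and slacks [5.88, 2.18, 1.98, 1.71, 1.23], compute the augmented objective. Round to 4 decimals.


Step 1: Compute log-barrier.
ln values: [1.7716, 0.7793, 0.6831, 0.5365, 0.207]
phi = -(1.7716 + 0.7793 + 0.6831 + 0.5365 + 0.207) = -3.9775
Step 2: Compute augmented objective.
t*f(x) = 8.87*-8.45 = -74.9515
Total = -74.9515 - 3.9775 = -78.929


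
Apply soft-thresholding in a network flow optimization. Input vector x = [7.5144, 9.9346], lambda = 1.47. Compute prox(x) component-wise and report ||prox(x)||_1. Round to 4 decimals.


Soft-thresholding with lambda = 1.47:
prox(7.5144) = sign(7.5144)*max(|7.5144| - 1.47, 0) = 6.0444
prox(9.9346) = sign(9.9346)*max(|9.9346| - 1.47, 0) = 8.4646
prox(x) = [6.0444, 8.4646]
||prox(x)||_1 = 6.0444 + 8.4646 = 14.509


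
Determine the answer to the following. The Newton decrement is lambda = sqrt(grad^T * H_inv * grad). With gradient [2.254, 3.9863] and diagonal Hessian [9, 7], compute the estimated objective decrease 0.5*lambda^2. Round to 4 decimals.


Step 1: H is diagonal, so H^(-1) * g = [0.2504, 0.5695].
Step 2: g^T H^(-1) g = sum_i g_i^2 / H_ii
  = (2.254)^2/9 + (3.9863)^2/7
  = 0.5645 + 2.2701 = 2.8346
Step 3: Objective decrease = 0.5 * g^T H^(-1) g = 1.4173


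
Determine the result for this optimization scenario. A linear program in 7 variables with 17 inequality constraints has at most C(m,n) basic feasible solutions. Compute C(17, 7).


Each vertex corresponds to some choice of n active constraints out of m, so the number of vertices is at most C(m, n) = m! / (n!(m-n)!).
m = 17, n = 7
Numerator: 17 * 16 * 15 * 14 * 13 * 12 * 11
Denominator: 7! = 5040
C(17, 7) = 19448


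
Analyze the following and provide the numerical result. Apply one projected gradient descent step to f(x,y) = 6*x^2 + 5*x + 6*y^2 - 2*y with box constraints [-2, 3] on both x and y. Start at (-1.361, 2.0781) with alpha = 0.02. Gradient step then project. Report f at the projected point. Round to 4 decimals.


Step 1: Compute gradient at (-1.361, 2.0781).
grad_x = 2*6*-1.361 + 5 = -11.332
grad_y = 2*6*2.0781 - 2 = 22.9372
Step 2: Gradient step.
x_raw = -1.361 - 0.02*-11.332 = -1.1344
y_raw = 2.0781 - 0.02*22.9372 = 1.6194
Step 3: Project onto [-2, 3].
x_proj = clip(-1.1344) = -1.1344
y_proj = clip(1.6194) = 1.6194
Step 4: Evaluate f.
f(-1.1344, 1.6194) = 14.544


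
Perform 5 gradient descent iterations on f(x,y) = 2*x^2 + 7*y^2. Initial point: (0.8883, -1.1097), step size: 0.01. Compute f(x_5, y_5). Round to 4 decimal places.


Gradient descent on f(x,y) = 2*x^2 + 7*y^2.
Starting point: (0.8883, -1.1097), alpha = 0.01
Step 1: grad_x = 2*2*0.8883 = 3.5532, grad_y = 2*7*-1.1097 = -15.5358
  x_1 = 0.8883 - 0.01*3.5532 = 0.8528
  y_1 = -1.1097 - 0.01*-15.5358 = -0.9543
Step 2: grad_x = 2*2*0.8528 = 3.4111, grad_y = 2*7*-0.9543 = -13.3608
  x_2 = 0.8528 - 0.01*3.4111 = 0.8187
  y_2 = -0.9543 - 0.01*-13.3608 = -0.8207
Step 3: grad_x = 2*2*0.8187 = 3.2746, grad_y = 2*7*-0.8207 = -11.4903
  x_3 = 0.8187 - 0.01*3.2746 = 0.7859
  y_3 = -0.8207 - 0.01*-11.4903 = -0.7058
Step 4: grad_x = 2*2*0.7859 = 3.1436, grad_y = 2*7*-0.7058 = -9.8816
  x_4 = 0.7859 - 0.01*3.1436 = 0.7545
  y_4 = -0.7058 - 0.01*-9.8816 = -0.607
Step 5: grad_x = 2*2*0.7545 = 3.0179, grad_y = 2*7*-0.607 = -8.4982
  x_5 = 0.7545 - 0.01*3.0179 = 0.7243
  y_5 = -0.607 - 0.01*-8.4982 = -0.522
f(0.7243, -0.522) = 2*0.7243^2 + 7*(-0.522)^2 = 2.9568


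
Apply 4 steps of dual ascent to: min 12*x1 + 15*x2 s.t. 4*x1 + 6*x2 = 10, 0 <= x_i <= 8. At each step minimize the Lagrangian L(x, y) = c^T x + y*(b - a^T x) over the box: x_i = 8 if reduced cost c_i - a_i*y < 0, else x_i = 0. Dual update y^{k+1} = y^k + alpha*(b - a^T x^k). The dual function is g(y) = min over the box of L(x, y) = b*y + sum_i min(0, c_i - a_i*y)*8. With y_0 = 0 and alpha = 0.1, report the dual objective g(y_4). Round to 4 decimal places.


Dual ascent for LP: min 12*x1 + 15*x2, 4*x1 + 6*x2 = 10, 0 <= x_i <= 8
Step 1: y^k = 0.0, reduced costs: (12.0, 15.0)
  x^k = (0.0, 0.0), subgradient = b - a^T x = 10.0
  y^{k+1} = 0.0 + 0.1*10.0 = 1.0
Step 2: y^k = 1.0, reduced costs: (8.0, 9.0)
  x^k = (0.0, 0.0), subgradient = b - a^T x = 10.0
  y^{k+1} = 1.0 + 0.1*10.0 = 2.0
Step 3: y^k = 2.0, reduced costs: (4.0, 3.0)
  x^k = (0.0, 0.0), subgradient = b - a^T x = 10.0
  y^{k+1} = 2.0 + 0.1*10.0 = 3.0
Step 4: y^k = 3.0, reduced costs: (0.0, -3.0)
  x^k = (0.0, 8.0), subgradient = b - a^T x = -38.0
  y^{k+1} = 3.0 + 0.1*-38.0 = -0.8
Dual objective at y_4 = -0.8: reduced costs (15.2, 19.8), box minimizer x = (0.0, 0.0)
g(y_4) = b*y + (c1 - a1*y)*x1 + (c2 - a2*y)*x2 = 10*(-0.8) + 15.2*0.0 + 19.8*0.0 = -8.0 + 0.0 + 0.0 = -8.0


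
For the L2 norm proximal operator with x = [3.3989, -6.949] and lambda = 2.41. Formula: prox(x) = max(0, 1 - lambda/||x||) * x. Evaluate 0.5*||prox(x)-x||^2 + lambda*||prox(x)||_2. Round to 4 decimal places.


Step 1: Compute ||x||.
||x|| = 7.7357
Step 2: Compute scaling factor.
scale = max(0, 1 - 2.41/7.7357) = 0.6885
Step 3: prox(x) = [2.34, -4.7841]
||prox(x)|| = 5.3257
Step 4: Proximal objective.
0.5*||prox-x||^2 = 2.9041
lambda*||prox|| = 12.8349
Total = 15.739


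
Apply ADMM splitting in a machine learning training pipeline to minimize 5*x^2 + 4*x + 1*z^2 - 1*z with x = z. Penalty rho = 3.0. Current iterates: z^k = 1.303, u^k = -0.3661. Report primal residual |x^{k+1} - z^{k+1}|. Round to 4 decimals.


ADMM iteration with rho = 3.0, z^k = 1.303, u^k = -0.3661
Step 1: x-update.
Minimize 5*x^2 + 4*x + (3.0/2)*(x - 1.303 - 0.3661)^2
FOC: (2*5 + 3.0)*x = -4 + 3.0*(1.303 + 0.3661)
x^{k+1} = 0.0775
Step 2: z-update.
Minimize 1*z^2 - 1*z + (3.0/2)*(0.0775 - z - 0.3661)^2
FOC: (2*1 + 3.0)*z = 1 + 3.0*(0.0775 - 0.3661)
z^{k+1} = 0.0268
Step 3: u-update.
u^{k+1} = -0.3661 + 0.0775 - 0.0268 = -0.3154
Step 4: Primal residual = |0.0775 - 0.0268| = 0.0507


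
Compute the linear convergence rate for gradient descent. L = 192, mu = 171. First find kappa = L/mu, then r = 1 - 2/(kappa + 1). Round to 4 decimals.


Step 1: Compute the condition number.
kappa = L/mu = 192/171 = 1.1228
Step 2: Compute the convergence rate.
r = 1 - 2/(kappa + 1) = 1 - 2*mu/(L + mu) = (L - mu)/(L + mu) = 21/363 = 0.0579


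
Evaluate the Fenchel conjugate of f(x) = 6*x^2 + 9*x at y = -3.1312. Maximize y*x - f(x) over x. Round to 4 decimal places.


f*(y) = sup_x {y*x - a*x^2 - b*x} = sup_x {(y-b)*x - a*x^2}
FOC: (y - b) - 2a*x = 0 => x* = (y - b)/(2a)
x* = (-3.1312 - 9)/(2*6) = -1.0109
f*(-3.1312) = (y-b)^2/(4a) = (-3.1312 - 9)^2/(4*6)
= 147.166/24 = 6.1319


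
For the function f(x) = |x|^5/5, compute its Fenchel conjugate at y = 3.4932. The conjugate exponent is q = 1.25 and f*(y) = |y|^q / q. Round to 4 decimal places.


The conjugate exponent q satisfies 1/p + 1/q = 1.
p = 5, so q = 5/(5 - 1) = 1.25
|y|^q = 3.4932^1.25 = 4.7756
f*(3.4932) = 4.7756 / 1.25 = 3.8205


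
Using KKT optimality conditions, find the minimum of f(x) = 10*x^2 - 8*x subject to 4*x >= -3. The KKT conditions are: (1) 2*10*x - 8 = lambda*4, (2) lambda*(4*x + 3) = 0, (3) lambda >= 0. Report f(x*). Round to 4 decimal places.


Step 1: Try lambda = 0 (constraint inactive).
Stationarity: 2*10*x - 8 = 0
x* = 8/(2*10) = 0.4
Check constraint: 4*0.4 = 1.6 >= -3 -- satisfied.
Step 2: Compute optimal value.
f(x*) = 10*0.4^2 - 8*0.4 = -1.6


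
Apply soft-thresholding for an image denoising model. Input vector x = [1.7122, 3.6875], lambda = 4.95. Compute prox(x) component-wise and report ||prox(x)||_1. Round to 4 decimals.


Soft-thresholding with lambda = 4.95:
prox(1.7122) = sign(1.7122)*max(|1.7122| - 4.95, 0) = 0.0
prox(3.6875) = sign(3.6875)*max(|3.6875| - 4.95, 0) = 0.0
prox(x) = [0.0, 0.0]
||prox(x)||_1 = 0.0 + 0.0 = 0.0


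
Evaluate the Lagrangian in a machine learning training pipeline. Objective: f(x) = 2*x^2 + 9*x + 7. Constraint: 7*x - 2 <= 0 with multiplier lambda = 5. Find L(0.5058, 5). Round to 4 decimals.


Step 1: Evaluate f(x).
f(0.5058) = 2*0.5058^2 + 9*0.5058 + 7 = 12.0639
Step 2: Evaluate g(x).
g(0.5058) = 7*0.5058 - 2 = 1.5406
Step 3: Compute Lagrangian.
L = 12.0639 + 5*1.5406 = 19.7669


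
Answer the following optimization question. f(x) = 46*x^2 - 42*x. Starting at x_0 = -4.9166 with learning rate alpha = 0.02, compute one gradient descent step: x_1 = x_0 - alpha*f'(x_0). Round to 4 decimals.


We compute the gradient at x_0 and apply the update.
f'(x) = 92*x - 42
f'(-4.9166) = 92*-4.9166 - 42 = -494.3272
x_1 = -4.9166 - 0.02*-494.3272 = 4.9699


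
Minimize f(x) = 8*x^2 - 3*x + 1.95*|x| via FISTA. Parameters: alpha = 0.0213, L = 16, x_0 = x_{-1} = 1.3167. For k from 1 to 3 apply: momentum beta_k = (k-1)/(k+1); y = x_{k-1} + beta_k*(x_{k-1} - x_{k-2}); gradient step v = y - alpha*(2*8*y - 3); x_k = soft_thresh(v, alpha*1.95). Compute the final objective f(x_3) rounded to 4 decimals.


FISTA on f(x) = 8*x^2 - 3*x + 1.95*|x|
L = 16, alpha = 0.0213
Iteration 1: beta = 0.0, y = 1.3167 + 0.0*(1.3167 - 1.3167) = 1.3167
  grad(y) = 18.0672, v = y - alpha*grad = 0.9319
  prox(v) = soft_thresh(0.9319, 0.0415) = 0.8903
Iteration 2: beta = 0.3333, y = 0.8903 + 0.3333*(0.8903 - 1.3167) = 0.7482
  grad(y) = 8.9714, v = y - alpha*grad = 0.5571
  prox(v) = soft_thresh(0.5571, 0.0415) = 0.5156
Iteration 3: beta = 0.5, y = 0.5156 + 0.5*(0.5156 - 0.8903) = 0.3282
  grad(y) = 2.2514, v = y - alpha*grad = 0.2803
  prox(v) = soft_thresh(0.2803, 0.0415) = 0.2387
f(x_3) = 8*0.2387^2 - 3*0.2387 + 1.95*|0.2387| = 0.2052


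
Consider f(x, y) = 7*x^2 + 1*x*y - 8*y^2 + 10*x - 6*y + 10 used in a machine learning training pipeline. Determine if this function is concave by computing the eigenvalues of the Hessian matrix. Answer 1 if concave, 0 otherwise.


The Hessian of f(x,y) = 7*x^2 + 1*x*y - 8*y^2 + 10*x - 6*y + 10 is:
H = [[14, 1], [1, -16]]
Trace = 14 - 16 = -2
Determinant = 14*-16 - (1)^2 = -225
Discriminant = (-2)^2 - 4*-225 = 904.0
Eigenvalues: lambda_1 = -16.0333, lambda_2 = 14.0333
The function is not concave.

0


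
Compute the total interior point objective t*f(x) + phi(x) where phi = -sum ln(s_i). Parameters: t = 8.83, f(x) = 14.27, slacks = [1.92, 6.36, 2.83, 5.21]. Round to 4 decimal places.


Step 1: Compute log-barrier.
ln values: [0.6523, 1.85, 1.0403, 1.6506]
phi = -(0.6523 + 1.85 + 1.0403 + 1.6506) = -5.1932
Step 2: Compute augmented objective.
t*f(x) = 8.83*14.27 = 126.0041
Total = 126.0041 - 5.1932 = 120.8109


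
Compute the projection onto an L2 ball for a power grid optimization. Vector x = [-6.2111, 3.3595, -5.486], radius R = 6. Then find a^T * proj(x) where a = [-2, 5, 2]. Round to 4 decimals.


Step 1: Compute ||x|| (intermediates to 6 decimals).
||x|| = sqrt((-6.2111)^2 + 3.3595^2 + (-5.486)^2) = 8.942047
Step 2: Project.
Since ||x|| > R, scale = R/||x|| = 6/8.942047 = 0.670987, proj(x) = scale * x
proj(x) = [-4.167567, 2.254181, -3.681035]
Step 3: Dot product.
a^T * proj(x) = -2*(-4.167567) + 5*2.254181 + 2*(-3.681035) = 12.244


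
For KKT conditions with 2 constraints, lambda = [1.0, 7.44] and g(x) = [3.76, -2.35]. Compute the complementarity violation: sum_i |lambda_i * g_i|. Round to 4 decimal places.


KKT complementary slackness check:
lambda_1 * g_1 = 1.0 * 3.76 = 3.76
lambda_2 * g_2 = 7.44 * -2.35 = -17.484
Total violation = 3.76 + 17.484 = 21.244


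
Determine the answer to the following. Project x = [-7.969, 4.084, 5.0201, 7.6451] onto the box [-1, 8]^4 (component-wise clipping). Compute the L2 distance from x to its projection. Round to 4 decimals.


Project each component onto [-1, 8].
clip(-7.969) = -1.0, clip(4.084) = 4.084, clip(5.0201) = 5.0201, clip(7.6451) = 7.6451
Projection = [-1.0, 4.084, 5.0201, 7.6451]
Squared diffs: [48.567, 0.0, 0.0, 0.0]
Distance = sqrt(48.567) = 6.969


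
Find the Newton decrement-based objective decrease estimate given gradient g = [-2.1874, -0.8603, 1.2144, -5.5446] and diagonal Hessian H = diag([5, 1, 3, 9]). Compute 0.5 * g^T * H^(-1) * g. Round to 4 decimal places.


Step 1: H is diagonal, so H^(-1) * g = [-0.4375, -0.8603, 0.4048, -0.6161].
Step 2: g^T H^(-1) g = sum_i g_i^2 / H_ii
  = (-2.1874)^2/5 + (-0.8603)^2/1 + (1.2144)^2/3 + (-5.5446)^2/9
  = 0.9569 + 0.7401 + 0.4916 + 3.4158 = 5.6045
Step 3: Objective decrease = 0.5 * g^T H^(-1) g = 2.8022


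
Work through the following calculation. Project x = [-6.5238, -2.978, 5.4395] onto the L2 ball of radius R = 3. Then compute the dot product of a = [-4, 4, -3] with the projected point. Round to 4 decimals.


Step 1: Compute ||x|| (intermediates to 6 decimals).
||x|| = sqrt((-6.5238)^2 + (-2.978)^2 + 5.4395^2) = 9.000923
Step 2: Project.
Since ||x|| > R, scale = R/||x|| = 3/9.000923 = 0.333299, proj(x) = scale * x
proj(x) = [-2.174376, -0.992564, 1.81298]
Step 3: Dot product.
a^T * proj(x) = -4*(-2.174376) + 4*(-0.992564) - 3*1.81298 = -0.7117


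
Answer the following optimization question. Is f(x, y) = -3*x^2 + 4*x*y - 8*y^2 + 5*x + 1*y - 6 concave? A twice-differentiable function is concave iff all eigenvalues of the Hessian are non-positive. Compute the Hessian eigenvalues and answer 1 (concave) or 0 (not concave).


The Hessian of f(x,y) = -3*x^2 + 4*x*y - 8*y^2 + 5*x + 1*y - 6 is:
H = [[-6, 4], [4, -16]]
Trace = -6 - 16 = -22
Determinant = -6*-16 - (4)^2 = 80
Discriminant = (-22)^2 - 4*80 = 164.0
Eigenvalues: lambda_1 = -17.4031, lambda_2 = -4.5969
The function is concave.

1


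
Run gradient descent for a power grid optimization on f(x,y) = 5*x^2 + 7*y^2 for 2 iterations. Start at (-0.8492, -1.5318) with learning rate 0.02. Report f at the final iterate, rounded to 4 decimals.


Gradient descent on f(x,y) = 5*x^2 + 7*y^2.
Starting point: (-0.8492, -1.5318), alpha = 0.02
Step 1: grad_x = 2*5*-0.8492 = -8.492, grad_y = 2*7*-1.5318 = -21.4452
  x_1 = -0.8492 - 0.02*-8.492 = -0.6794
  y_1 = -1.5318 - 0.02*-21.4452 = -1.1029
Step 2: grad_x = 2*5*-0.6794 = -6.7936, grad_y = 2*7*-1.1029 = -15.4405
  x_2 = -0.6794 - 0.02*-6.7936 = -0.5435
  y_2 = -1.1029 - 0.02*-15.4405 = -0.7941
f(-0.5435, -0.7941) = 5*(-0.5435)^2 + 7*(-0.7941)^2 = 5.8909


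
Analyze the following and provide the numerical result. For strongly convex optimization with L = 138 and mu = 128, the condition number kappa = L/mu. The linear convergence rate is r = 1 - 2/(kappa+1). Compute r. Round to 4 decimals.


Step 1: Compute the condition number.
kappa = L/mu = 138/128 = 1.0781
Step 2: Compute the convergence rate.
r = 1 - 2/(kappa + 1) = 1 - 2*mu/(L + mu) = (L - mu)/(L + mu) = 10/266 = 0.0376


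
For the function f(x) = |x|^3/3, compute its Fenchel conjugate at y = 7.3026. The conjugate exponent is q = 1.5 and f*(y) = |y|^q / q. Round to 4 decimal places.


The conjugate exponent q satisfies 1/p + 1/q = 1.
p = 3, so q = 3/(3 - 1) = 1.5
|y|^q = 7.3026^1.5 = 19.7341
f*(7.3026) = 19.7341 / 1.5 = 13.156


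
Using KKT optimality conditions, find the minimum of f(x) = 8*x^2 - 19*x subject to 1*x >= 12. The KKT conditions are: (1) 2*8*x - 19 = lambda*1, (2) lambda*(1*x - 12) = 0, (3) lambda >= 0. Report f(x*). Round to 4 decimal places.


Step 1: Try lambda = 0 (constraint inactive).
x_unc = 19/(2*8) = 1.1875
Check: 1*1.1875 = 1.1875 < 12 -- violated!
Step 2: Constraint must be active: 1*x = 12
x* = 12/1 = 12.0
lambda = (2*8*12.0 - 19)/1 = 173.0
Step 3: Compute optimal value.
f(x*) = 8*12.0^2 - 19*12.0 = 924.0


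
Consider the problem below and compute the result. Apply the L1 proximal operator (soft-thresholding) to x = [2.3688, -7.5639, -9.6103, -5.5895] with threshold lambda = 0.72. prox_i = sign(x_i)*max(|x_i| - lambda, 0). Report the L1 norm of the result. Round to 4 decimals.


Soft-thresholding with lambda = 0.72:
prox(2.3688) = sign(2.3688)*max(|2.3688| - 0.72, 0) = 1.6488
prox(-7.5639) = sign(-7.5639)*max(|-7.5639| - 0.72, 0) = -6.8439
prox(-9.6103) = sign(-9.6103)*max(|-9.6103| - 0.72, 0) = -8.8903
prox(-5.5895) = sign(-5.5895)*max(|-5.5895| - 0.72, 0) = -4.8695
prox(x) = [1.6488, -6.8439, -8.8903, -4.8695]
||prox(x)||_1 = 1.6488 + 6.8439 + 8.8903 + 4.8695 = 22.2525


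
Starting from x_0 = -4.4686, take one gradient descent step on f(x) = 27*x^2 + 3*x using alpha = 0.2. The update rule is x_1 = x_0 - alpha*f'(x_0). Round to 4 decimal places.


We compute the gradient at x_0 and apply the update.
f'(x) = 54*x + 3
f'(-4.4686) = 54*-4.4686 + 3 = -238.3044
x_1 = -4.4686 - 0.2*-238.3044 = 43.1923


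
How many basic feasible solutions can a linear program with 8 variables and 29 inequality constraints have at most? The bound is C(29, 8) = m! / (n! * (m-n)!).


Each vertex corresponds to some choice of n active constraints out of m, so the number of vertices is at most C(m, n) = m! / (n!(m-n)!).
m = 29, n = 8
Numerator: 29 * 28 * 27 * 26 * 25 * 24 * 23 * 22
Denominator: 8! = 40320
C(29, 8) = 4292145


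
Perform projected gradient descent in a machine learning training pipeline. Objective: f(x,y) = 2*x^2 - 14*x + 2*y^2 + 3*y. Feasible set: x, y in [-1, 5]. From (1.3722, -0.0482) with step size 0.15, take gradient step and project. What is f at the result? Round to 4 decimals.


Step 1: Compute gradient at (1.3722, -0.0482).
grad_x = 2*2*1.3722 - 14 = -8.5112
grad_y = 2*2*-0.0482 + 3 = 2.8072
Step 2: Gradient step.
x_raw = 1.3722 - 0.15*-8.5112 = 2.6489
y_raw = -0.0482 - 0.15*2.8072 = -0.4693
Step 3: Project onto [-1, 5].
x_proj = clip(2.6489) = 2.6489
y_proj = clip(-0.4693) = -0.4693
Step 4: Evaluate f.
f(2.6489, -0.4693) = -24.0186


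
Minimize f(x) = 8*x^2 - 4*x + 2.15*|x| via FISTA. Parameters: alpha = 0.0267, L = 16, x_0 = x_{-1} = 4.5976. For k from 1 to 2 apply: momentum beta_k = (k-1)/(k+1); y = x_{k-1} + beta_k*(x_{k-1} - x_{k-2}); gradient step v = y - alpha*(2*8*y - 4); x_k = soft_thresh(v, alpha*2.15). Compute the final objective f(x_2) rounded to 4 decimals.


FISTA on f(x) = 8*x^2 - 4*x + 2.15*|x|
L = 16, alpha = 0.0267
Iteration 1: beta = 0.0, y = 4.5976 + 0.0*(4.5976 - 4.5976) = 4.5976
  grad(y) = 69.5616, v = y - alpha*grad = 2.7403
  prox(v) = soft_thresh(2.7403, 0.0574) = 2.6829
Iteration 2: beta = 0.3333, y = 2.6829 + 0.3333*(2.6829 - 4.5976) = 2.0447
  grad(y) = 28.7147, v = y - alpha*grad = 1.278
  prox(v) = soft_thresh(1.278, 0.0574) = 1.2206
f(x_2) = 8*1.2206^2 - 4*1.2206 + 2.15*|1.2206| = 9.6605


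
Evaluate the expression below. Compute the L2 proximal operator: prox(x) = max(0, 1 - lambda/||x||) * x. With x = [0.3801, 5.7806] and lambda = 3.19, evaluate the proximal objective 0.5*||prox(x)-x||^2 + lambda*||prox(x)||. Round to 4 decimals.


Step 1: Compute ||x||.
||x|| = 5.7931
Step 2: Compute scaling factor.
scale = max(0, 1 - 3.19/5.7931) = 0.4493
Step 3: prox(x) = [0.1708, 2.5975]
||prox(x)|| = 2.6031
Step 4: Proximal objective.
0.5*||prox-x||^2 = 5.0881
lambda*||prox|| = 8.3039
Total = 13.3919


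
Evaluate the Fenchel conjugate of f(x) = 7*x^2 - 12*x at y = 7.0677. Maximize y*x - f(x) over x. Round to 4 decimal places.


f*(y) = sup_x {y*x - a*x^2 - b*x} = sup_x {(y-b)*x - a*x^2}
FOC: (y - b) - 2a*x = 0 => x* = (y - b)/(2a)
x* = (7.0677 + 12)/(2*7) = 1.362
f*(7.0677) = (y-b)^2/(4a) = (7.0677 + 12)^2/(4*7)
= 363.5772/28 = 12.9849


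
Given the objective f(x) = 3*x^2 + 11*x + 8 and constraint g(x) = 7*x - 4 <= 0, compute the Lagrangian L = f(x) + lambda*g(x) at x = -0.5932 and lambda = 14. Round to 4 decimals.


Step 1: Evaluate f(x).
f(-0.5932) = 3*(-0.5932)^2 + 11*(-0.5932) + 8 = 2.5305
Step 2: Evaluate g(x).
g(-0.5932) = 7*-0.5932 - 4 = -8.1524
Step 3: Compute Lagrangian.
L = 2.5305 + 14*-8.1524 = -111.6031


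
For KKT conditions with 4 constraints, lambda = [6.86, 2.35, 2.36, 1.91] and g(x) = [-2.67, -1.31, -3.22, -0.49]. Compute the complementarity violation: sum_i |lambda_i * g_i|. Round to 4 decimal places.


KKT complementary slackness check:
lambda_1 * g_1 = 6.86 * -2.67 = -18.3162
lambda_2 * g_2 = 2.35 * -1.31 = -3.0785
lambda_3 * g_3 = 2.36 * -3.22 = -7.5992
lambda_4 * g_4 = 1.91 * -0.49 = -0.9359
Total violation = 18.3162 + 3.0785 + 7.5992 + 0.9359 = 29.9298


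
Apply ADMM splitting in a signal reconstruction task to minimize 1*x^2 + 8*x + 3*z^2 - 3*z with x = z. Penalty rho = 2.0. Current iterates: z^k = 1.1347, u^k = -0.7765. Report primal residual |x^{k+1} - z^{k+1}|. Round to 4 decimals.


ADMM iteration with rho = 2.0, z^k = 1.1347, u^k = -0.7765
Step 1: x-update.
Minimize 1*x^2 + 8*x + (2.0/2)*(x - 1.1347 - 0.7765)^2
FOC: (2*1 + 2.0)*x = -8 + 2.0*(1.1347 + 0.7765)
x^{k+1} = -1.0444
Step 2: z-update.
Minimize 3*z^2 - 3*z + (2.0/2)*(-1.0444 - z - 0.7765)^2
FOC: (2*3 + 2.0)*z = 3 + 2.0*(-1.0444 - 0.7765)
z^{k+1} = -0.0802
Step 3: u-update.
u^{k+1} = -0.7765 - 1.0444 + 0.0802 = -1.7407
Step 4: Primal residual = |-1.0444 + 0.0802| = 0.9642


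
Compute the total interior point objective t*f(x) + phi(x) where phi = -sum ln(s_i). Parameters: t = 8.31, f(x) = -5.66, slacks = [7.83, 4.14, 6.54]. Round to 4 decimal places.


Step 1: Compute log-barrier.
ln values: [2.058, 1.4207, 1.8779]
phi = -(2.058 + 1.4207 + 1.8779) = -5.3566
Step 2: Compute augmented objective.
t*f(x) = 8.31*-5.66 = -47.0346
Total = -47.0346 - 5.3566 = -52.3912


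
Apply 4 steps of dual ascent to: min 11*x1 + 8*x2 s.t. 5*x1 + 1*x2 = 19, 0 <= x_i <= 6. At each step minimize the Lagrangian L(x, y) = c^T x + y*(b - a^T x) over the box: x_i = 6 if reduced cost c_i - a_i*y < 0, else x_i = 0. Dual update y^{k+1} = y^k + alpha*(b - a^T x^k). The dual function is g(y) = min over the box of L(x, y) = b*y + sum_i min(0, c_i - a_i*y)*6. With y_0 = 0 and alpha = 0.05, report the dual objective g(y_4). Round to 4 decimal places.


Dual ascent for LP: min 11*x1 + 8*x2, 5*x1 + 1*x2 = 19, 0 <= x_i <= 6
Step 1: y^k = 0.0, reduced costs: (11.0, 8.0)
  x^k = (0.0, 0.0), subgradient = b - a^T x = 19.0
  y^{k+1} = 0.0 + 0.05*19.0 = 0.95
Step 2: y^k = 0.95, reduced costs: (6.25, 7.05)
  x^k = (0.0, 0.0), subgradient = b - a^T x = 19.0
  y^{k+1} = 0.95 + 0.05*19.0 = 1.9
Step 3: y^k = 1.9, reduced costs: (1.5, 6.1)
  x^k = (0.0, 0.0), subgradient = b - a^T x = 19.0
  y^{k+1} = 1.9 + 0.05*19.0 = 2.85
Step 4: y^k = 2.85, reduced costs: (-3.25, 5.15)
  x^k = (6.0, 0.0), subgradient = b - a^T x = -11.0
  y^{k+1} = 2.85 + 0.05*-11.0 = 2.3
Dual objective at y_4 = 2.3: reduced costs (-0.5, 5.7), box minimizer x = (6.0, 0.0)
g(y_4) = b*y + (c1 - a1*y)*x1 + (c2 - a2*y)*x2 = 19*2.3 + (-0.5)*6.0 + 5.7*0.0 = 43.7 - 3.0 + 0.0 = 40.7


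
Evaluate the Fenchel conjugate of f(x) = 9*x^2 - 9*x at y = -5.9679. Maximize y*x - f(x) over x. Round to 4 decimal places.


f*(y) = sup_x {y*x - a*x^2 - b*x} = sup_x {(y-b)*x - a*x^2}
FOC: (y - b) - 2a*x = 0 => x* = (y - b)/(2a)
x* = (-5.9679 + 9)/(2*9) = 0.1685
f*(-5.9679) = (y-b)^2/(4a) = (-5.9679 + 9)^2/(4*9)
= 9.1936/36 = 0.2554


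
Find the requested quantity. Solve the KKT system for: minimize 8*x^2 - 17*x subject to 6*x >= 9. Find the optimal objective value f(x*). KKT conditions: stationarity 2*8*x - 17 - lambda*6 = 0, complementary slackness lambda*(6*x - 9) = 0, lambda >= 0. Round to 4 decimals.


Step 1: Try lambda = 0 (constraint inactive).
x_unc = 17/(2*8) = 1.0625
Check: 6*1.0625 = 6.375 < 9 -- violated!
Step 2: Constraint must be active: 6*x = 9
x* = 9/6 = 1.5
lambda = (2*8*1.5 - 17)/6 = 1.1667
Step 3: Compute optimal value.
f(x*) = 8*1.5^2 - 17*1.5 = -7.5


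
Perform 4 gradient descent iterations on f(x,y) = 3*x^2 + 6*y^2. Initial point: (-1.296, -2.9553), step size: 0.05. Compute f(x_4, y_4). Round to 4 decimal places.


Gradient descent on f(x,y) = 3*x^2 + 6*y^2.
Starting point: (-1.296, -2.9553), alpha = 0.05
Step 1: grad_x = 2*3*-1.296 = -7.776, grad_y = 2*6*-2.9553 = -35.4636
  x_1 = -1.296 - 0.05*-7.776 = -0.9072
  y_1 = -2.9553 - 0.05*-35.4636 = -1.1821
Step 2: grad_x = 2*3*-0.9072 = -5.4432, grad_y = 2*6*-1.1821 = -14.1854
  x_2 = -0.9072 - 0.05*-5.4432 = -0.635
  y_2 = -1.1821 - 0.05*-14.1854 = -0.4728
Step 3: grad_x = 2*3*-0.635 = -3.8102, grad_y = 2*6*-0.4728 = -5.6742
  x_3 = -0.635 - 0.05*-3.8102 = -0.4445
  y_3 = -0.4728 - 0.05*-5.6742 = -0.1891
Step 4: grad_x = 2*3*-0.4445 = -2.6672, grad_y = 2*6*-0.1891 = -2.2697
  x_4 = -0.4445 - 0.05*-2.6672 = -0.3112
  y_4 = -0.1891 - 0.05*-2.2697 = -0.0757
f(-0.3112, -0.0757) = 3*(-0.3112)^2 + 6*(-0.0757)^2 = 0.3248


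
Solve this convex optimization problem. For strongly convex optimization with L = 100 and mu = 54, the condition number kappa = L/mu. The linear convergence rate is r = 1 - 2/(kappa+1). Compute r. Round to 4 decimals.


Step 1: Compute the condition number.
kappa = L/mu = 100/54 = 1.8519
Step 2: Compute the convergence rate.
r = 1 - 2/(kappa + 1) = 1 - 2*mu/(L + mu) = (L - mu)/(L + mu) = 46/154 = 0.2987


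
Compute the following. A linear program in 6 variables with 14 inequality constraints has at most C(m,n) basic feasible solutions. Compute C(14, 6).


Each vertex corresponds to some choice of n active constraints out of m, so the number of vertices is at most C(m, n) = m! / (n!(m-n)!).
m = 14, n = 6
Numerator: 14 * 13 * 12 * 11 * 10 * 9
Denominator: 6! = 720
C(14, 6) = 3003


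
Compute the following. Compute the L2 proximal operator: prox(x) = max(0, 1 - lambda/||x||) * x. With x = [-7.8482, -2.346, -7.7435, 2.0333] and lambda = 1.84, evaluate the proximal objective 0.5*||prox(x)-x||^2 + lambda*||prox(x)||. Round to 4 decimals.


Step 1: Compute ||x||.
||x|| = 11.454
Step 2: Compute scaling factor.
scale = max(0, 1 - 1.84/11.454) = 0.8394
Step 3: prox(x) = [-6.5874, -1.9691, -6.4996, 1.7067]
||prox(x)|| = 9.614
Step 4: Proximal objective.
0.5*||prox-x||^2 = 1.6928
lambda*||prox|| = 17.6898
Total = 19.3826


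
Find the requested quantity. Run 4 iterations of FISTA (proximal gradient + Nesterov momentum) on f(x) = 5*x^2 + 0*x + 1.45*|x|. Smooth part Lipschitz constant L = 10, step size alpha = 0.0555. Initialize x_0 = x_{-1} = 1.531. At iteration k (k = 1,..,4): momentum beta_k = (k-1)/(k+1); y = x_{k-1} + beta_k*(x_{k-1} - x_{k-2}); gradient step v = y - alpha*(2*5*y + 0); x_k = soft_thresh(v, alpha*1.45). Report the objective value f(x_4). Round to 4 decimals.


FISTA on f(x) = 5*x^2 + 0*x + 1.45*|x|
L = 10, alpha = 0.0555
Iteration 1: beta = 0.0, y = 1.531 + 0.0*(1.531 - 1.531) = 1.531
  grad(y) = 15.31, v = y - alpha*grad = 0.6813
  prox(v) = soft_thresh(0.6813, 0.0805) = 0.6008
Iteration 2: beta = 0.3333, y = 0.6008 + 0.3333*(0.6008 - 1.531) = 0.2908
  grad(y) = 2.9076, v = y - alpha*grad = 0.1294
  prox(v) = soft_thresh(0.1294, 0.0805) = 0.0489
Iteration 3: beta = 0.5, y = 0.0489 + 0.5*(0.0489 - 0.6008) = -0.227
  grad(y) = -2.2704, v = y - alpha*grad = -0.101
  prox(v) = soft_thresh(-0.101, 0.0805) = -0.0206
Iteration 4: beta = 0.6, y = -0.0206 + 0.6*(-0.0206 - 0.0489) = -0.0622
  grad(y) = -0.6224, v = y - alpha*grad = -0.0277
  prox(v) = soft_thresh(-0.0277, 0.0805) = 0.0
f(x_4) = 5*0.0^2 + 0*0.0 + 1.45*|0.0| = 0.0


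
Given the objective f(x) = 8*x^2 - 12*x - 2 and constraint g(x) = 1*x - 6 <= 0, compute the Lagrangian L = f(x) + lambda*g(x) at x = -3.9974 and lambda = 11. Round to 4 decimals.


Step 1: Evaluate f(x).
f(-3.9974) = 8*(-3.9974)^2 - 12*(-3.9974) - 2 = 173.8025
Step 2: Evaluate g(x).
g(-3.9974) = 1*-3.9974 - 6 = -9.9974
Step 3: Compute Lagrangian.
L = 173.8025 + 11*-9.9974 = 63.8311


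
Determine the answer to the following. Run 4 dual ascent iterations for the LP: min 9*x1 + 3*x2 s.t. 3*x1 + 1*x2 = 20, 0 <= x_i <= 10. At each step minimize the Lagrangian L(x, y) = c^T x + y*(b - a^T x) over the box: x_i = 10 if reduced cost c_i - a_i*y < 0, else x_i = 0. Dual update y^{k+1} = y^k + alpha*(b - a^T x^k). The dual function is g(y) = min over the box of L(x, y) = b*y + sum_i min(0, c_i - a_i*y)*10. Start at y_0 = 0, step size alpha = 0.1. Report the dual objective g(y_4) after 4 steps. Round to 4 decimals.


Dual ascent for LP: min 9*x1 + 3*x2, 3*x1 + 1*x2 = 20, 0 <= x_i <= 10
Step 1: y^k = 0.0, reduced costs: (9.0, 3.0)
  x^k = (0.0, 0.0), subgradient = b - a^T x = 20.0
  y^{k+1} = 0.0 + 0.1*20.0 = 2.0
Step 2: y^k = 2.0, reduced costs: (3.0, 1.0)
  x^k = (0.0, 0.0), subgradient = b - a^T x = 20.0
  y^{k+1} = 2.0 + 0.1*20.0 = 4.0
Step 3: y^k = 4.0, reduced costs: (-3.0, -1.0)
  x^k = (10.0, 10.0), subgradient = b - a^T x = -20.0
  y^{k+1} = 4.0 + 0.1*-20.0 = 2.0
Step 4: y^k = 2.0, reduced costs: (3.0, 1.0)
  x^k = (0.0, 0.0), subgradient = b - a^T x = 20.0
  y^{k+1} = 2.0 + 0.1*20.0 = 4.0
Dual objective at y_4 = 4.0: reduced costs (-3.0, -1.0), box minimizer x = (10.0, 10.0)
g(y_4) = b*y + (c1 - a1*y)*x1 + (c2 - a2*y)*x2 = 20*4.0 + (-3.0)*10.0 + (-1.0)*10.0 = 80.0 - 30.0 - 10.0 = 40.0


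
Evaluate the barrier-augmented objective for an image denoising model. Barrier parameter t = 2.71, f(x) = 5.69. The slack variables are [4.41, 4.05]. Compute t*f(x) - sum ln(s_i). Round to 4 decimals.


Step 1: Compute log-barrier.
ln values: [1.4839, 1.3987]
phi = -(1.4839 + 1.3987) = -2.8826
Step 2: Compute augmented objective.
t*f(x) = 2.71*5.69 = 15.4199
Total = 15.4199 - 2.8826 = 12.5373


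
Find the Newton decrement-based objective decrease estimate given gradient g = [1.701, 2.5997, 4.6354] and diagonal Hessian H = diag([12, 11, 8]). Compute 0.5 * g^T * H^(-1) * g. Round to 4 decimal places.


Step 1: H is diagonal, so H^(-1) * g = [0.1418, 0.2363, 0.5794].
Step 2: g^T H^(-1) g = sum_i g_i^2 / H_ii
  = (1.701)^2/12 + (2.5997)^2/11 + (4.6354)^2/8
  = 0.2411 + 0.6144 + 2.6859 = 3.5414
Step 3: Objective decrease = 0.5 * g^T H^(-1) g = 1.7707


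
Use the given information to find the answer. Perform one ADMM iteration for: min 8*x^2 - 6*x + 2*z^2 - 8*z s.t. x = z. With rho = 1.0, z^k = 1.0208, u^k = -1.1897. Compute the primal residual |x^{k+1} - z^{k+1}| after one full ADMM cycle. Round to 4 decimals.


ADMM iteration with rho = 1.0, z^k = 1.0208, u^k = -1.1897
Step 1: x-update.
Minimize 8*x^2 - 6*x + (1.0/2)*(x - 1.0208 - 1.1897)^2
FOC: (2*8 + 1.0)*x = 6 + 1.0*(1.0208 + 1.1897)
x^{k+1} = 0.483
Step 2: z-update.
Minimize 2*z^2 - 8*z + (1.0/2)*(0.483 - z - 1.1897)^2
FOC: (2*2 + 1.0)*z = 8 + 1.0*(0.483 - 1.1897)
z^{k+1} = 1.4587
Step 3: u-update.
u^{k+1} = -1.1897 + 0.483 - 1.4587 = -2.1654
Step 4: Primal residual = |0.483 - 1.4587| = 0.9757


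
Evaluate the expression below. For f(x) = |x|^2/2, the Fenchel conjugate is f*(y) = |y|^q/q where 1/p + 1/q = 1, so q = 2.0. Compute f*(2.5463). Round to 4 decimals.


The conjugate exponent q satisfies 1/p + 1/q = 1.
p = 2, so q = 2/(2 - 1) = 2.0
|y|^q = 2.5463^2.0 = 6.4836
f*(2.5463) = 6.4836 / 2.0 = 3.2418


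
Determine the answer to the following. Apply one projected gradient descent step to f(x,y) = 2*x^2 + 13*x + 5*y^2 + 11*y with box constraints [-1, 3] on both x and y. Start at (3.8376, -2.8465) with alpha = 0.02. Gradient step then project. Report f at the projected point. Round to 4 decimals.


Step 1: Compute gradient at (3.8376, -2.8465).
grad_x = 2*2*3.8376 + 13 = 28.3504
grad_y = 2*5*-2.8465 + 11 = -17.465
Step 2: Gradient step.
x_raw = 3.8376 - 0.02*28.3504 = 3.2706
y_raw = -2.8465 - 0.02*-17.465 = -2.4972
Step 3: Project onto [-1, 3].
x_proj = clip(3.2706) = 3.0
y_proj = clip(-2.4972) = -1.0
Step 4: Evaluate f.
f(3.0, -1.0) = 51.0


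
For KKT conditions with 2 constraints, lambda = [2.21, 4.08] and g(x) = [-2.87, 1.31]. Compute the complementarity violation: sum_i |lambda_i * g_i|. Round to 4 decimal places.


KKT complementary slackness check:
lambda_1 * g_1 = 2.21 * -2.87 = -6.3427
lambda_2 * g_2 = 4.08 * 1.31 = 5.3448
Total violation = 6.3427 + 5.3448 = 11.6875


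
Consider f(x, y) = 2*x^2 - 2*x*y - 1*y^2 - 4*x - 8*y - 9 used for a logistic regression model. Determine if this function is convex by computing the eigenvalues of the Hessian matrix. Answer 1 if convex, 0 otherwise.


The Hessian of f(x,y) = 2*x^2 - 2*x*y - 1*y^2 - 4*x - 8*y - 9 is:
H = [[4, -2], [-2, -2]]
Trace = 4 - 2 = 2
Determinant = 4*-2 - (-2)^2 = -12
Discriminant = (2)^2 - 4*-12 = 52.0
Eigenvalues: lambda_1 = -2.6056, lambda_2 = 4.6056
The function is not convex.

0


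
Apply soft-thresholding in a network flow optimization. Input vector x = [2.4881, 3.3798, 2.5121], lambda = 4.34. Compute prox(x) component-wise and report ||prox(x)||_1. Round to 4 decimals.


Soft-thresholding with lambda = 4.34:
prox(2.4881) = sign(2.4881)*max(|2.4881| - 4.34, 0) = 0.0
prox(3.3798) = sign(3.3798)*max(|3.3798| - 4.34, 0) = 0.0
prox(2.5121) = sign(2.5121)*max(|2.5121| - 4.34, 0) = 0.0
prox(x) = [0.0, 0.0, 0.0]
||prox(x)||_1 = 0.0 + 0.0 + 0.0 = 0.0


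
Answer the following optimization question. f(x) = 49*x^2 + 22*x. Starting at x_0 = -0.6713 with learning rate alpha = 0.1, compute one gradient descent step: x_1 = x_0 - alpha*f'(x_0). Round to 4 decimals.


We compute the gradient at x_0 and apply the update.
f'(x) = 98*x + 22
f'(-0.6713) = 98*-0.6713 + 22 = -43.7874
x_1 = -0.6713 - 0.1*-43.7874 = 3.7074


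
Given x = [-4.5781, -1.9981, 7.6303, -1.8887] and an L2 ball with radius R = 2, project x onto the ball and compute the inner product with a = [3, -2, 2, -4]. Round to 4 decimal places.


Step 1: Compute ||x|| (intermediates to 6 decimals).
||x|| = sqrt((-4.5781)^2 + (-1.9981)^2 + 7.6303^2 + (-1.8887)^2) = 9.313435
Step 2: Project.
Since ||x|| > R, scale = R/||x|| = 2/9.313435 = 0.214744, proj(x) = scale * x
proj(x) = [-0.98312, -0.42908, 1.638561, -0.405587]
Step 3: Dot product.
a^T * proj(x) = 3*(-0.98312) - 2*(-0.42908) + 2*1.638561 - 4*(-0.405587) = 2.8083


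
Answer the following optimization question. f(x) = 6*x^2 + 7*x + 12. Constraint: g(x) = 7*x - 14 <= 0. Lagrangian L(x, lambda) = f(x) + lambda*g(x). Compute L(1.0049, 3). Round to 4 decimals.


Step 1: Evaluate f(x).
f(1.0049) = 6*1.0049^2 + 7*1.0049 + 12 = 25.0932
Step 2: Evaluate g(x).
g(1.0049) = 7*1.0049 - 14 = -6.9657
Step 3: Compute Lagrangian.
L = 25.0932 + 3*-6.9657 = 4.1961


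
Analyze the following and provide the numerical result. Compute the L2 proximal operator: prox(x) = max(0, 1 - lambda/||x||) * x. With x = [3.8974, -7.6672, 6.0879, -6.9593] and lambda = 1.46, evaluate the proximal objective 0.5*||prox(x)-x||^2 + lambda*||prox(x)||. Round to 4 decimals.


Step 1: Compute ||x||.
||x|| = 12.6281
Step 2: Compute scaling factor.
scale = max(0, 1 - 1.46/12.6281) = 0.8844
Step 3: prox(x) = [3.4468, -6.7808, 5.384, -6.1547]
||prox(x)|| = 11.1681
Step 4: Proximal objective.
0.5*||prox-x||^2 = 1.0658
lambda*||prox|| = 16.3054
Total = 17.3713


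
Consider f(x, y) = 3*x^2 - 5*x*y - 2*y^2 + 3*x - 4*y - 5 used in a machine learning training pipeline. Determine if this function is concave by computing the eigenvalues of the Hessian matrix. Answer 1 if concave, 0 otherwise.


The Hessian of f(x,y) = 3*x^2 - 5*x*y - 2*y^2 + 3*x - 4*y - 5 is:
H = [[6, -5], [-5, -4]]
Trace = 6 - 4 = 2
Determinant = 6*-4 - (-5)^2 = -49
Discriminant = (2)^2 - 4*-49 = 200.0
Eigenvalues: lambda_1 = -6.0711, lambda_2 = 8.0711
The function is not concave.

0
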